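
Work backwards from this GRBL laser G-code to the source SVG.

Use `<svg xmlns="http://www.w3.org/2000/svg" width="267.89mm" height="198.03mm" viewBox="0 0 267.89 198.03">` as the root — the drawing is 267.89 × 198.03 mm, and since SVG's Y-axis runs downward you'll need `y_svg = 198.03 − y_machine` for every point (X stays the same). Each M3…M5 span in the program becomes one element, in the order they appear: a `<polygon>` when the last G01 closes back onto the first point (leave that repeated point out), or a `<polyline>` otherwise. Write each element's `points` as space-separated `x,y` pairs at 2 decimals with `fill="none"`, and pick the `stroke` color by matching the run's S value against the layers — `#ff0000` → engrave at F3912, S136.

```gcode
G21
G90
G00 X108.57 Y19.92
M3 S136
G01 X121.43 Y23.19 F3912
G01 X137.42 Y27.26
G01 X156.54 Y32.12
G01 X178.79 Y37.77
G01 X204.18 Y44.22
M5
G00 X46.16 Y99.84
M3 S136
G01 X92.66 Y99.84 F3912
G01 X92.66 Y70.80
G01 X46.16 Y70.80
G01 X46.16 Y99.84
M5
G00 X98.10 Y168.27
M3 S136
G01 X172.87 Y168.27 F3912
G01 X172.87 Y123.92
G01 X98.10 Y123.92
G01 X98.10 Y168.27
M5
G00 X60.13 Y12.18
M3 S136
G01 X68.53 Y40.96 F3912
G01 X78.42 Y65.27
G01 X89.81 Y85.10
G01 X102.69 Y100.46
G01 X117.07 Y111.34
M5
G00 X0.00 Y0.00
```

Each laser-on run becomes one SVG element. Flip Y back into SVG space with y_svg = 198.03 − y_machine. Every run uses S136, so all elements get stroke `#ff0000` (engrave).

Run 1: The run is open, so emit a `<polyline>` with points (Y-flipped): 108.57,178.11 121.43,174.84 137.42,170.77 156.54,165.91 178.79,160.26 204.18,153.81.

Run 2: The run returns to its start, so emit a `<polygon>` with points (Y-flipped): 46.16,98.19 92.66,98.19 92.66,127.23 46.16,127.23.

Run 3: The run returns to its start, so emit a `<polygon>` with points (Y-flipped): 98.10,29.76 172.87,29.76 172.87,74.11 98.10,74.11.

Run 4: The run is open, so emit a `<polyline>` with points (Y-flipped): 60.13,185.85 68.53,157.07 78.42,132.76 89.81,112.93 102.69,97.57 117.07,86.69.

<svg xmlns="http://www.w3.org/2000/svg" width="267.89mm" height="198.03mm" viewBox="0 0 267.89 198.03">
  <polyline points="108.57,178.11 121.43,174.84 137.42,170.77 156.54,165.91 178.79,160.26 204.18,153.81" fill="none" stroke="#ff0000"/>
  <polygon points="46.16,98.19 92.66,98.19 92.66,127.23 46.16,127.23" fill="none" stroke="#ff0000"/>
  <polygon points="98.10,29.76 172.87,29.76 172.87,74.11 98.10,74.11" fill="none" stroke="#ff0000"/>
  <polyline points="60.13,185.85 68.53,157.07 78.42,132.76 89.81,112.93 102.69,97.57 117.07,86.69" fill="none" stroke="#ff0000"/>
</svg>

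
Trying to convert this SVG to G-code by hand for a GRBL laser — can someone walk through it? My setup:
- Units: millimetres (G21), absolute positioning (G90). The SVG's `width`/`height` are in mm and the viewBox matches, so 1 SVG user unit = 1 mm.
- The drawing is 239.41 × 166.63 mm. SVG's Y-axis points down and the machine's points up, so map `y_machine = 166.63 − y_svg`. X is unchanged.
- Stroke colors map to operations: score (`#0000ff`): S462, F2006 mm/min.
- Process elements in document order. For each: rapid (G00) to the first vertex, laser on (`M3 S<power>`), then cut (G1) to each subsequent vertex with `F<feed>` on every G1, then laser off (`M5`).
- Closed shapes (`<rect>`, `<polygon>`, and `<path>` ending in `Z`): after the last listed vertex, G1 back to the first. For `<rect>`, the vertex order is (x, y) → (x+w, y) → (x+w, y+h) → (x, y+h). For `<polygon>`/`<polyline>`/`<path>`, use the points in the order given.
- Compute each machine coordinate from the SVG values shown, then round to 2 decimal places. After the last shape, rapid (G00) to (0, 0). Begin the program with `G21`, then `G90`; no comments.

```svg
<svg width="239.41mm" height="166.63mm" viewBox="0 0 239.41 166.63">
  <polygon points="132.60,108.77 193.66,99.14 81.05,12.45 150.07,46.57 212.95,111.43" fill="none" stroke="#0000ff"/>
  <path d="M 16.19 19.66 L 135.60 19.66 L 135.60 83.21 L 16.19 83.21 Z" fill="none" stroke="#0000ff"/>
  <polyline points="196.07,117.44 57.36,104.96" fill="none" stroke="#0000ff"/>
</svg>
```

G21
G90
G00 X132.60 Y57.86
M3 S462
G1 X193.66 Y67.49 F2006
G1 X81.05 Y154.18 F2006
G1 X150.07 Y120.06 F2006
G1 X212.95 Y55.20 F2006
G1 X132.60 Y57.86 F2006
M5
G00 X16.19 Y146.97
M3 S462
G1 X135.60 Y146.97 F2006
G1 X135.60 Y83.42 F2006
G1 X16.19 Y83.42 F2006
G1 X16.19 Y146.97 F2006
M5
G00 X196.07 Y49.19
M3 S462
G1 X57.36 Y61.67 F2006
M5
G00 X0.00 Y0.00

Since the viewBox matches the mm dimensions, user units are millimetres directly. The only transform is the Y-flip y_m = 166.63 − y_svg.

Shape 1 is a closed polygon drawn with `<polygon>`. Its stroke #0000ff means score at S462, F2006. After flipping Y the toolpath is (132.60,57.86) → (193.66,67.49) → (81.05,154.18) → (150.07,120.06) → (212.95,55.20) → (132.60,57.86), returning to the start.

Shape 2 is a rectangle drawn with `<path>`. Its stroke #0000ff means score at S462, F2006. After flipping Y the toolpath is (16.19,146.97) → (135.60,146.97) → (135.60,83.42) → (16.19,83.42) → (16.19,146.97), returning to the start.

Shape 3 is a line segment drawn with `<polyline>`. Its stroke #0000ff means score at S462, F2006. After flipping Y the toolpath is (196.07,49.19) → (57.36,61.67).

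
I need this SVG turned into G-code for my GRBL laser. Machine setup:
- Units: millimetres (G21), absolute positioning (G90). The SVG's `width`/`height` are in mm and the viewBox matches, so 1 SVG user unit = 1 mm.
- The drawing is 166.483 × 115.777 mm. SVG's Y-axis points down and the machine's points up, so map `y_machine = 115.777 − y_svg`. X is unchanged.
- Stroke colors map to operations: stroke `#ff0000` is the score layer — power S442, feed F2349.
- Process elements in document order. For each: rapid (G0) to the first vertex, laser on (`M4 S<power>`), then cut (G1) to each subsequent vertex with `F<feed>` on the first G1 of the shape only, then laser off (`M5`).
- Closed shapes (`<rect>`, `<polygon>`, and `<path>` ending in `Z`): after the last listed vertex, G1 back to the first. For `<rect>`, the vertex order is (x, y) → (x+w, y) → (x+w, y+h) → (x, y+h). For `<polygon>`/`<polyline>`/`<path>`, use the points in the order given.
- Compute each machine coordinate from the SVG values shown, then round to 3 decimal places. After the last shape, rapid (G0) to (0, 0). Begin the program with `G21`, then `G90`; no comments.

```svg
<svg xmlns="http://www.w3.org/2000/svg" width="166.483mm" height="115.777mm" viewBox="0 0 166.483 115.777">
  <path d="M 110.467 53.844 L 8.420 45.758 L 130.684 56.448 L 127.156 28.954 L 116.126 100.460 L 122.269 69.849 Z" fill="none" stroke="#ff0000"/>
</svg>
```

viewBox `0 0 166.483 115.777` with mm width/height → 1 unit = 1 mm. Flip: y_m = 115.777 − y_svg.

**Shape 1** — `<path>` closed polygon, stroke `#ff0000` → score (S442, F2349). Machine vertices: (110.467,61.933) → (8.420,70.019) → (130.684,59.329) → (127.156,86.823) → (116.126,15.317) → (122.269,45.928) → (110.467,61.933). Closed: final G1 returns to the first vertex.

G21
G90
G0 X110.467 Y61.933
M4 S442
G1 X8.420 Y70.019 F2349
G1 X130.684 Y59.329
G1 X127.156 Y86.823
G1 X116.126 Y15.317
G1 X122.269 Y45.928
G1 X110.467 Y61.933
M5
G0 X0.000 Y0.000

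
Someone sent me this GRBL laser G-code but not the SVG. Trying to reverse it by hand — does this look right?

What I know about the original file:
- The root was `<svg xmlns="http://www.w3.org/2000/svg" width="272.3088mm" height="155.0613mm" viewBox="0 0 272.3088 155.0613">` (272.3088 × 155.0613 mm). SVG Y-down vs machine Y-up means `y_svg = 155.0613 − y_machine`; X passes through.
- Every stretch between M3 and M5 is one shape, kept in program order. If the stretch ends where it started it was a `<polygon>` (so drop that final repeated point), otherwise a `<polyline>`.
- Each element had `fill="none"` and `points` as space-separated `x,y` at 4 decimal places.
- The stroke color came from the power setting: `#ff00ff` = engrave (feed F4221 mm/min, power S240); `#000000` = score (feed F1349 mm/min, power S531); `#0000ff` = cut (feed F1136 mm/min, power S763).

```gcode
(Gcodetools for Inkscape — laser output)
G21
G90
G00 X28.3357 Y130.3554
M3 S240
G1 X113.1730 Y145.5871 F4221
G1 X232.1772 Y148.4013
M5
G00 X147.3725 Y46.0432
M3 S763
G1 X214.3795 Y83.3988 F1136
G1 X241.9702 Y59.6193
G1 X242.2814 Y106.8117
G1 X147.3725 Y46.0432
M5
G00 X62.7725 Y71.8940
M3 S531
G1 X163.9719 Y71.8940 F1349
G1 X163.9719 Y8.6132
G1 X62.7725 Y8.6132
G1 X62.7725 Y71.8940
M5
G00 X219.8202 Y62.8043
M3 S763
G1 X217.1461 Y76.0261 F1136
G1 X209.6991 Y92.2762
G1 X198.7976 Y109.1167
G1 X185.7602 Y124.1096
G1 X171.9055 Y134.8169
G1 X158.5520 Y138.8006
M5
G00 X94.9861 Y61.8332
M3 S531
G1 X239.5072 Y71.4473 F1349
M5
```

Machine Y-up, SVG Y-down with viewBox height 155.0613, so y_svg = 155.0613 − y_machine; X carries over.

Run 1: the run's S240 means `#ff00ff` (engrave). The run is open, so emit a `<polyline>` with points (Y-flipped): 28.3357,24.7059 113.1730,9.4742 232.1772,6.6600.

Run 2: S763 ⇒ cut layer `#0000ff`. The run returns to its start, so emit a `<polygon>` with points (Y-flipped): 147.3725,109.0181 214.3795,71.6625 241.9702,95.4420 242.2814,48.2496.

Run 3: S531 ⇒ score layer `#000000`. The run returns to its start, so emit a `<polygon>` with points (Y-flipped): 62.7725,83.1673 163.9719,83.1673 163.9719,146.4481 62.7725,146.4481.

Run 4: S763 ⇒ cut layer `#0000ff`. The run is open, so emit a `<polyline>` with points (Y-flipped): 219.8202,92.2570 217.1461,79.0352 209.6991,62.7851 198.7976,45.9446 185.7602,30.9517 171.9055,20.2444 158.5520,16.2607.

Run 5: power S531 maps to stroke `#000000` (score). The run is open, so emit a `<polyline>` with points (Y-flipped): 94.9861,93.2281 239.5072,83.6140.

<svg xmlns="http://www.w3.org/2000/svg" width="272.3088mm" height="155.0613mm" viewBox="0 0 272.3088 155.0613">
  <polyline points="28.3357,24.7059 113.1730,9.4742 232.1772,6.6600" fill="none" stroke="#ff00ff"/>
  <polygon points="147.3725,109.0181 214.3795,71.6625 241.9702,95.4420 242.2814,48.2496" fill="none" stroke="#0000ff"/>
  <polygon points="62.7725,83.1673 163.9719,83.1673 163.9719,146.4481 62.7725,146.4481" fill="none" stroke="#000000"/>
  <polyline points="219.8202,92.2570 217.1461,79.0352 209.6991,62.7851 198.7976,45.9446 185.7602,30.9517 171.9055,20.2444 158.5520,16.2607" fill="none" stroke="#0000ff"/>
  <polyline points="94.9861,93.2281 239.5072,83.6140" fill="none" stroke="#000000"/>
</svg>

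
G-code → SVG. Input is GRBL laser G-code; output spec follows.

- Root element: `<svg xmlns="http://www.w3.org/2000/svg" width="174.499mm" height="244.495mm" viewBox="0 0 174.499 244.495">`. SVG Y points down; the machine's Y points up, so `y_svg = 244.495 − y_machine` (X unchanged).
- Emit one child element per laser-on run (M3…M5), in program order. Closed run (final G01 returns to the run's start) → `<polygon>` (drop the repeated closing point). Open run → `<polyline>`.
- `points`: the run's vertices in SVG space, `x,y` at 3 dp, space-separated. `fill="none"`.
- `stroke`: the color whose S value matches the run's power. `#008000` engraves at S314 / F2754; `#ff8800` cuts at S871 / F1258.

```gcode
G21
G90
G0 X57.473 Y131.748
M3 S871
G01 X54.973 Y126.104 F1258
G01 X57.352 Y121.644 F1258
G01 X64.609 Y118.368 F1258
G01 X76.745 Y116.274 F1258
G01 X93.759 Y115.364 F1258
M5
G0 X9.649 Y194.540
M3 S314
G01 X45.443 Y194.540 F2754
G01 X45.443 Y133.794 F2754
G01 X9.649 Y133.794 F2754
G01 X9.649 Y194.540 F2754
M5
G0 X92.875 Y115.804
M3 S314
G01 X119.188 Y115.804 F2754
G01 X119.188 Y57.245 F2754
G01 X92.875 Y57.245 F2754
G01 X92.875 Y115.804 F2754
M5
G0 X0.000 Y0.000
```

<svg xmlns="http://www.w3.org/2000/svg" width="174.499mm" height="244.495mm" viewBox="0 0 174.499 244.495">
  <polyline points="57.473,112.747 54.973,118.391 57.352,122.851 64.609,126.127 76.745,128.221 93.759,129.131" fill="none" stroke="#ff8800"/>
  <polygon points="9.649,49.955 45.443,49.955 45.443,110.701 9.649,110.701" fill="none" stroke="#008000"/>
  <polygon points="92.875,128.691 119.188,128.691 119.188,187.250 92.875,187.250" fill="none" stroke="#008000"/>
</svg>

Each laser-on run becomes one SVG element. Flip Y back into SVG space with y_svg = 244.495 − y_machine.

Run 1: power S871 maps to stroke `#ff8800` (cut). The run is open, so emit a `<polyline>` with points (Y-flipped): 57.473,112.747 54.973,118.391 57.352,122.851 64.609,126.127 76.745,128.221 93.759,129.131.

Run 2: power S314 maps to stroke `#008000` (engrave). The run returns to its start, so emit a `<polygon>` with points (Y-flipped): 9.649,49.955 45.443,49.955 45.443,110.701 9.649,110.701.

Run 3: the run's S314 means `#008000` (engrave). The run returns to its start, so emit a `<polygon>` with points (Y-flipped): 92.875,128.691 119.188,128.691 119.188,187.250 92.875,187.250.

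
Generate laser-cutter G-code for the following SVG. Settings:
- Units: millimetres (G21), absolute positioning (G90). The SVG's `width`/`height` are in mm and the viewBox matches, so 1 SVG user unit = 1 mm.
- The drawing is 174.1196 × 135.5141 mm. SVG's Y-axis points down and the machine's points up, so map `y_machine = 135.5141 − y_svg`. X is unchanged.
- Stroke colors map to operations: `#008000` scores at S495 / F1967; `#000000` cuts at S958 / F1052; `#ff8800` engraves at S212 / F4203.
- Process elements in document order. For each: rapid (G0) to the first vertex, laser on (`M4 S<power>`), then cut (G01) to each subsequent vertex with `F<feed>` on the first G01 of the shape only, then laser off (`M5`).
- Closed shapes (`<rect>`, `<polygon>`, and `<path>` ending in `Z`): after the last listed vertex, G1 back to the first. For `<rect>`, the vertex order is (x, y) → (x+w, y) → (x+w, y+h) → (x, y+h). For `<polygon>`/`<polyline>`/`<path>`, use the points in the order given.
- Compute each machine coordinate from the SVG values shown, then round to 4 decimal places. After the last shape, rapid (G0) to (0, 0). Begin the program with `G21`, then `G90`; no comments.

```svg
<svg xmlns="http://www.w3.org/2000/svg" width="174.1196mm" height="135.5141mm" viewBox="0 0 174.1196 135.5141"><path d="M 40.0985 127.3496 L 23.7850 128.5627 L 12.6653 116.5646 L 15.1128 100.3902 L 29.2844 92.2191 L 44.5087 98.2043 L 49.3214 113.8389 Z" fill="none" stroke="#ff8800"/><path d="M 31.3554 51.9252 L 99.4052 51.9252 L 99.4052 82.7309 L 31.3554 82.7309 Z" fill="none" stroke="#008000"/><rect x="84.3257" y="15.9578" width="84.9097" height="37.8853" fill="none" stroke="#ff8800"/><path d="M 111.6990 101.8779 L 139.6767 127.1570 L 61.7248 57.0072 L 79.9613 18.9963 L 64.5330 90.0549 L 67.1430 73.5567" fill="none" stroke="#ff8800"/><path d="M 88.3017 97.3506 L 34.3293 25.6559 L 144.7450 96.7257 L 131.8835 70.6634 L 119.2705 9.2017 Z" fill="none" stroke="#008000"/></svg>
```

G21
G90
G0 X40.0985 Y8.1645
M4 S212
G01 X23.7850 Y6.9514 F4203
G01 X12.6653 Y18.9495
G01 X15.1128 Y35.1239
G01 X29.2844 Y43.2950
G01 X44.5087 Y37.3098
G01 X49.3214 Y21.6752
G01 X40.0985 Y8.1645
M5
G0 X31.3554 Y83.5889
M4 S495
G01 X99.4052 Y83.5889 F1967
G01 X99.4052 Y52.7832
G01 X31.3554 Y52.7832
G01 X31.3554 Y83.5889
M5
G0 X84.3257 Y119.5563
M4 S212
G01 X169.2354 Y119.5563 F4203
G01 X169.2354 Y81.6710
G01 X84.3257 Y81.6710
G01 X84.3257 Y119.5563
M5
G0 X111.6990 Y33.6362
M4 S212
G01 X139.6767 Y8.3571 F4203
G01 X61.7248 Y78.5069
G01 X79.9613 Y116.5178
G01 X64.5330 Y45.4592
G01 X67.1430 Y61.9574
M5
G0 X88.3017 Y38.1635
M4 S495
G01 X34.3293 Y109.8582 F1967
G01 X144.7450 Y38.7884
G01 X131.8835 Y64.8507
G01 X119.2705 Y126.3124
G01 X88.3017 Y38.1635
M5
G0 X0.0000 Y0.0000

viewBox `0 0 174.1196 135.5141` with mm width/height → 1 unit = 1 mm. Flip: y_m = 135.5141 − y_svg.

**Shape 1** — `<path>` regular polygon, stroke `#ff8800` → engrave (S212, F4203). Machine vertices: (40.0985,8.1645) → (23.7850,6.9514) → (12.6653,18.9495) → (15.1128,35.1239) → (29.2844,43.2950) → (44.5087,37.3098) → (49.3214,21.6752) → (40.0985,8.1645). Closed: final G1 returns to the first vertex.

**Shape 2** — `<path>` rectangle, stroke `#008000` → score (S495, F1967). Machine vertices: (31.3554,83.5889) → (99.4052,83.5889) → (99.4052,52.7832) → (31.3554,52.7832) → (31.3554,83.5889). Closed: final G1 returns to the first vertex.

**Shape 3** — `<rect>` rectangle, stroke `#ff8800` → engrave (S212, F4203). Machine vertices: (84.3257,119.5563) → (169.2354,119.5563) → (169.2354,81.6710) → (84.3257,81.6710) → (84.3257,119.5563). Closed: final G1 returns to the first vertex.

**Shape 4** — `<path>` open polyline, stroke `#ff8800` → engrave (S212, F4203). Machine vertices: (111.6990,33.6362) → (139.6767,8.3571) → (61.7248,78.5069) → (79.9613,116.5178) → (64.5330,45.4592) → (67.1430,61.9574). Open path.

**Shape 5** — `<path>` closed polygon, stroke `#008000` → score (S495, F1967). Machine vertices: (88.3017,38.1635) → (34.3293,109.8582) → (144.7450,38.7884) → (131.8835,64.8507) → (119.2705,126.3124) → (88.3017,38.1635). Closed: final G1 returns to the first vertex.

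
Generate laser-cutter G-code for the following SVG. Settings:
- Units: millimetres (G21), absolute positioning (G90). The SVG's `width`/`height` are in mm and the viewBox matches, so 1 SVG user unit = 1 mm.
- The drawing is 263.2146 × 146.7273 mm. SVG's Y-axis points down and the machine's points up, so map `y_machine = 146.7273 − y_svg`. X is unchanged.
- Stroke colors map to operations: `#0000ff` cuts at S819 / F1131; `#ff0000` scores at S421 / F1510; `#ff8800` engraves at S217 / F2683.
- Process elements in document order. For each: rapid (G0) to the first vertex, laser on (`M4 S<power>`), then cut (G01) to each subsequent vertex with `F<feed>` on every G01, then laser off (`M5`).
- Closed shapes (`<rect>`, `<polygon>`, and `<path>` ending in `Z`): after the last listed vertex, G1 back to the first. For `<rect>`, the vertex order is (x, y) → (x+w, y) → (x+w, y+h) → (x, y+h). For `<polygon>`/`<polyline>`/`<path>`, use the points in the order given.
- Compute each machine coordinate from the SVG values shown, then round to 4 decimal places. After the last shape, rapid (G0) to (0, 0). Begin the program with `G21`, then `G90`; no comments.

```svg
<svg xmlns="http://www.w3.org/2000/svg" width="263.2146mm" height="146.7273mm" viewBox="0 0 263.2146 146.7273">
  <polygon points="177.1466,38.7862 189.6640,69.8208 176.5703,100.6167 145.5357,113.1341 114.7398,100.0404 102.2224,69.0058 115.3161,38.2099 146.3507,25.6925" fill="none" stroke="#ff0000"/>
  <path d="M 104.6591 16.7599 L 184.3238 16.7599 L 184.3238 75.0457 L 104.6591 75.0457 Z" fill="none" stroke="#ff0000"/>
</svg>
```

1 u = 1 mm; y_m = 146.7273 − y.

[1] `<polygon>` regular polygon, #ff0000→score S421 F1510: (177.1466,107.9411) → (189.6640,76.9065) → (176.5703,46.1106) → (145.5357,33.5932) → (114.7398,46.6869) → (102.2224,77.7215) → (115.3161,108.5174) → (146.3507,121.0348) → (177.1466,107.9411) (closed)

[2] `<path>` rectangle, #ff0000→score S421 F1510: (104.6591,129.9674) → (184.3238,129.9674) → (184.3238,71.6816) → (104.6591,71.6816) → (104.6591,129.9674) (closed)

G21
G90
G0 X177.1466 Y107.9411
M4 S421
G01 X189.6640 Y76.9065 F1510
G01 X176.5703 Y46.1106 F1510
G01 X145.5357 Y33.5932 F1510
G01 X114.7398 Y46.6869 F1510
G01 X102.2224 Y77.7215 F1510
G01 X115.3161 Y108.5174 F1510
G01 X146.3507 Y121.0348 F1510
G01 X177.1466 Y107.9411 F1510
M5
G0 X104.6591 Y129.9674
M4 S421
G01 X184.3238 Y129.9674 F1510
G01 X184.3238 Y71.6816 F1510
G01 X104.6591 Y71.6816 F1510
G01 X104.6591 Y129.9674 F1510
M5
G0 X0.0000 Y0.0000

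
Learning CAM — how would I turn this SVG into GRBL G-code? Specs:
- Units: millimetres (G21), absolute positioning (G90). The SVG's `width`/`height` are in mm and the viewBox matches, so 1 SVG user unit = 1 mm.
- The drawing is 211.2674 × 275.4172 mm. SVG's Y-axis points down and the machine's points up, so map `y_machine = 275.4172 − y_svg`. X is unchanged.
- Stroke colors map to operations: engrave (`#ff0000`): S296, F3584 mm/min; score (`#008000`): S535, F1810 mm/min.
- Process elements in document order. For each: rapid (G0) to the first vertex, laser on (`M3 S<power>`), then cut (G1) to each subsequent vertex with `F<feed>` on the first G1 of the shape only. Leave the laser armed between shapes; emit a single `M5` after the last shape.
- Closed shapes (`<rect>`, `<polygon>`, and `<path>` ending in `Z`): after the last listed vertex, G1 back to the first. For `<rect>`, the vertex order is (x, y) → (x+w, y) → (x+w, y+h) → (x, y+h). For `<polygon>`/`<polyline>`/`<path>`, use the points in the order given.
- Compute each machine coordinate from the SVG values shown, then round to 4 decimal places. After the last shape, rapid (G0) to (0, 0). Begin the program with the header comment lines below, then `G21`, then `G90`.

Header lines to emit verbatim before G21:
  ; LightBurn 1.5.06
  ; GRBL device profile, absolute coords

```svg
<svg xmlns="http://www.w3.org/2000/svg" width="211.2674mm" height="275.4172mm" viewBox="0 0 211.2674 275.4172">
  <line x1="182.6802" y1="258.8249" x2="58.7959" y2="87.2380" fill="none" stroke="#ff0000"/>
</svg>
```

viewBox `0 0 211.2674 275.4172` with mm width/height → 1 unit = 1 mm. Flip: y_m = 275.4172 − y_svg.

**Shape 1** — `<line>` line segment, stroke `#ff0000` → engrave (S296, F3584). Machine vertices: (182.6802,16.5923) → (58.7959,188.1792). Open path.

; LightBurn 1.5.06
; GRBL device profile, absolute coords
G21
G90
G0 X182.6802 Y16.5923
M3 S296
G1 X58.7959 Y188.1792 F3584
M5
G0 X0.0000 Y0.0000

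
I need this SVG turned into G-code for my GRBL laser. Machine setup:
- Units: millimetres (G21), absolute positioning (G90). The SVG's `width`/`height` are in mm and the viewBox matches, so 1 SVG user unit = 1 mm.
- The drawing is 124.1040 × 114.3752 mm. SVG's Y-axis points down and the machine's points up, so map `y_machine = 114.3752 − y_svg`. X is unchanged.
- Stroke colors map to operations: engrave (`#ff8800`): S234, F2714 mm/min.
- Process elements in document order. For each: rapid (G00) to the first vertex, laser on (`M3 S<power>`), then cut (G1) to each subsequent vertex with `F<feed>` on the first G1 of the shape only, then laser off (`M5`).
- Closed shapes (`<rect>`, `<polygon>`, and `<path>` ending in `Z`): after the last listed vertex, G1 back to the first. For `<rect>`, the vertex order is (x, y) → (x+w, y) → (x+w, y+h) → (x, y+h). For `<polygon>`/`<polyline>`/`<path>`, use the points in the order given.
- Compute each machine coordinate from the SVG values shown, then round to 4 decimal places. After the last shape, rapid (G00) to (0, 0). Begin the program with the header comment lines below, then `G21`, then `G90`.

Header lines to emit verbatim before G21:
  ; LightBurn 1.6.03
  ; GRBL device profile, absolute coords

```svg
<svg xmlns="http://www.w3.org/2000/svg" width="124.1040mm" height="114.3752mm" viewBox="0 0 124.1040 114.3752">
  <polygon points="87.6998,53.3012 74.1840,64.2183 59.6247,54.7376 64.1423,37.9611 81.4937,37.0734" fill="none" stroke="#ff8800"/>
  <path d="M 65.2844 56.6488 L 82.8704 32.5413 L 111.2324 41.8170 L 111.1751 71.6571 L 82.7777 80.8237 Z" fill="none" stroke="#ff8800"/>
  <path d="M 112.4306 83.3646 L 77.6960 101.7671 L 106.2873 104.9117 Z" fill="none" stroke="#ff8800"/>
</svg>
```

viewBox `0 0 124.1040 114.3752` with mm width/height → 1 unit = 1 mm. Flip: y_m = 114.3752 − y_svg.

**Shape 1** — `<polygon>` regular polygon, stroke `#ff8800` → engrave (S234, F2714). Machine vertices: (87.6998,61.0740) → (74.1840,50.1569) → (59.6247,59.6376) → (64.1423,76.4141) → (81.4937,77.3018) → (87.6998,61.0740). Closed: final G1 returns to the first vertex.

**Shape 2** — `<path>` regular polygon, stroke `#ff8800` → engrave (S234, F2714). Machine vertices: (65.2844,57.7264) → (82.8704,81.8339) → (111.2324,72.5582) → (111.1751,42.7181) → (82.7777,33.5515) → (65.2844,57.7264). Closed: final G1 returns to the first vertex.

**Shape 3** — `<path>` closed polygon, stroke `#ff8800` → engrave (S234, F2714). Machine vertices: (112.4306,31.0106) → (77.6960,12.6081) → (106.2873,9.4635) → (112.4306,31.0106). Closed: final G1 returns to the first vertex.

; LightBurn 1.6.03
; GRBL device profile, absolute coords
G21
G90
G00 X87.6998 Y61.0740
M3 S234
G1 X74.1840 Y50.1569 F2714
G1 X59.6247 Y59.6376
G1 X64.1423 Y76.4141
G1 X81.4937 Y77.3018
G1 X87.6998 Y61.0740
M5
G00 X65.2844 Y57.7264
M3 S234
G1 X82.8704 Y81.8339 F2714
G1 X111.2324 Y72.5582
G1 X111.1751 Y42.7181
G1 X82.7777 Y33.5515
G1 X65.2844 Y57.7264
M5
G00 X112.4306 Y31.0106
M3 S234
G1 X77.6960 Y12.6081 F2714
G1 X106.2873 Y9.4635
G1 X112.4306 Y31.0106
M5
G00 X0.0000 Y0.0000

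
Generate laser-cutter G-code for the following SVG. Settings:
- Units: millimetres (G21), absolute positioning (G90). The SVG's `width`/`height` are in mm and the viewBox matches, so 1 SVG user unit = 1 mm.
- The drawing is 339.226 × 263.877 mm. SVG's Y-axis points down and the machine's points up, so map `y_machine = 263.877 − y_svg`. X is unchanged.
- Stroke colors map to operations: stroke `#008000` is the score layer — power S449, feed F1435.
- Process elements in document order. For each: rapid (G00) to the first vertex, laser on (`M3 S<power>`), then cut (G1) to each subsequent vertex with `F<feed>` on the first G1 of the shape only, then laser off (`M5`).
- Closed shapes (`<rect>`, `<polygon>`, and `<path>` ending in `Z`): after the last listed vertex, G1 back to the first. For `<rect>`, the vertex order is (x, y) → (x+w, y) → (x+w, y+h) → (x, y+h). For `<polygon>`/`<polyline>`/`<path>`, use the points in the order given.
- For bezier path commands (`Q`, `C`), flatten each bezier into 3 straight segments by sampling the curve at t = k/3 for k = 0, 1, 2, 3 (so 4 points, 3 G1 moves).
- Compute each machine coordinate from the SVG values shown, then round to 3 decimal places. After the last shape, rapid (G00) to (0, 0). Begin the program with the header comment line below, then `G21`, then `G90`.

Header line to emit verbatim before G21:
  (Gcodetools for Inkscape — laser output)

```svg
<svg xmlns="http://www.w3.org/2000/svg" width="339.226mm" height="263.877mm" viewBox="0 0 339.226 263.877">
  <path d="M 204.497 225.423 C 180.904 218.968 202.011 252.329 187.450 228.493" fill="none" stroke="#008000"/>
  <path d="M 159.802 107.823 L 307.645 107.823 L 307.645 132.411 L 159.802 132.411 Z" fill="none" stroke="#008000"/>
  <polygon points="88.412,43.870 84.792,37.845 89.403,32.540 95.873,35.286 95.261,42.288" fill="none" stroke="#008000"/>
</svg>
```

1 u = 1 mm; y_m = 263.877 − y.

[1] `<path>` cubic bezier, #008000→score S449 F1435: (204.497,38.454) → (192.827,35.230) → (193.098,27.021) → (187.450,35.384)

[2] `<path>` rectangle, #008000→score S449 F1435: (159.802,156.054) → (307.645,156.054) → (307.645,131.466) → (159.802,131.466) → (159.802,156.054) (closed)

[3] `<polygon>` regular polygon, #008000→score S449 F1435: (88.412,220.007) → (84.792,226.032) → (89.403,231.337) → (95.873,228.591) → (95.261,221.589) → (88.412,220.007) (closed)

(Gcodetools for Inkscape — laser output)
G21
G90
G00 X204.497 Y38.454
M3 S449
G1 X192.827 Y35.230 F1435
G1 X193.098 Y27.021
G1 X187.450 Y35.384
M5
G00 X159.802 Y156.054
M3 S449
G1 X307.645 Y156.054 F1435
G1 X307.645 Y131.466
G1 X159.802 Y131.466
G1 X159.802 Y156.054
M5
G00 X88.412 Y220.007
M3 S449
G1 X84.792 Y226.032 F1435
G1 X89.403 Y231.337
G1 X95.873 Y228.591
G1 X95.261 Y221.589
G1 X88.412 Y220.007
M5
G00 X0.000 Y0.000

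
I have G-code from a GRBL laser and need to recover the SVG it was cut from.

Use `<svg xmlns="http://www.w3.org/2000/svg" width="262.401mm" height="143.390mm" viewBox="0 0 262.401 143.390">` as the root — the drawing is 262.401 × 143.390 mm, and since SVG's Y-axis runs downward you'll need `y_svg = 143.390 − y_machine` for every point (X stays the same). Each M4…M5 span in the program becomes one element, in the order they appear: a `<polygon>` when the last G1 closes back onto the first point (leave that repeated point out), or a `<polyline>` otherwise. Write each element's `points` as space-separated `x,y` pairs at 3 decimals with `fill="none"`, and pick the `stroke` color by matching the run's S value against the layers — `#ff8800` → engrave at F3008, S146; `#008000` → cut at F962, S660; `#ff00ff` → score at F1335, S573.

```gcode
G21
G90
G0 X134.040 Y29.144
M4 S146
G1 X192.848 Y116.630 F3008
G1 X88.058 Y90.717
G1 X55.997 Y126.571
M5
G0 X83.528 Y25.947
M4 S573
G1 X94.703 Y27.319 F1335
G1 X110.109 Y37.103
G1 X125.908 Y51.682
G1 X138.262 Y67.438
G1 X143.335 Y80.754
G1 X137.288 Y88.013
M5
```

<svg xmlns="http://www.w3.org/2000/svg" width="262.401mm" height="143.390mm" viewBox="0 0 262.401 143.390">
  <polyline points="134.040,114.246 192.848,26.760 88.058,52.673 55.997,16.819" fill="none" stroke="#ff8800"/>
  <polyline points="83.528,117.443 94.703,116.071 110.109,106.287 125.908,91.708 138.262,75.952 143.335,62.636 137.288,55.377" fill="none" stroke="#ff00ff"/>
</svg>

Machine Y-up, SVG Y-down with viewBox height 143.390, so y_svg = 143.390 − y_machine; X carries over.

Run 1: S146 ⇒ engrave layer `#ff8800`. The run is open, so emit a `<polyline>` with points (Y-flipped): 134.040,114.246 192.848,26.760 88.058,52.673 55.997,16.819.

Run 2: S573 ⇒ score layer `#ff00ff`. The run is open, so emit a `<polyline>` with points (Y-flipped): 83.528,117.443 94.703,116.071 110.109,106.287 125.908,91.708 138.262,75.952 143.335,62.636 137.288,55.377.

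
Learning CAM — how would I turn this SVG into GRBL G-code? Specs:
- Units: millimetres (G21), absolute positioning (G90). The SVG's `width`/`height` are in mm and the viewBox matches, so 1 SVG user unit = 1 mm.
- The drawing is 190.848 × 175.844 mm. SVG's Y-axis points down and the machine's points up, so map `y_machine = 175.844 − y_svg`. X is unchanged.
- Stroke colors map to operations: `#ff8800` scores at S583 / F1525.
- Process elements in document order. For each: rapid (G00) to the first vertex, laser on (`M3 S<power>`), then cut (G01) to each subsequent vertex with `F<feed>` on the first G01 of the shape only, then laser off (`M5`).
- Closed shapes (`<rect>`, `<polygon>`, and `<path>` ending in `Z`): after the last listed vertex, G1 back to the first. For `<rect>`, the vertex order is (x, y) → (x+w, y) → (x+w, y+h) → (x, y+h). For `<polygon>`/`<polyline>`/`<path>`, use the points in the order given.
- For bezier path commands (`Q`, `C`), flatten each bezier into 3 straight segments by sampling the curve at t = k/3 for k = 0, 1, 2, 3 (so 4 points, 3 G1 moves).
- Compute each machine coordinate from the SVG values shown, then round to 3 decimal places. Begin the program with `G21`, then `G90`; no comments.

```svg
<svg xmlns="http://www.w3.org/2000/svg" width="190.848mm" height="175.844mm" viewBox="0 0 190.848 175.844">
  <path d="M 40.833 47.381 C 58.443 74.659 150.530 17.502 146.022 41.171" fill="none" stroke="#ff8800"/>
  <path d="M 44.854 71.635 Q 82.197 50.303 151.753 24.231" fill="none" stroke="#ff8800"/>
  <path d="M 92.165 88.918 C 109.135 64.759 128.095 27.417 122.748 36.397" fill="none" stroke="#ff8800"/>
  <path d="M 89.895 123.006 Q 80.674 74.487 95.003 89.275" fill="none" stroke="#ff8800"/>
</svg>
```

1 u = 1 mm; y_m = 175.844 − y.

[1] `<path>` cubic bezier, #ff8800→score S583 F1525: (40.833,128.463) → (76.933,123.209) → (124.668,137.521) → (146.022,134.673)

[2] `<path>` quadratic bezier, #ff8800→score S583 F1525: (44.854,104.209) → (73.329,118.957) → (108.962,134.758) → (151.753,151.613)

[3] `<path>` cubic bezier, #ff8800→score S583 F1525: (92.165,86.926) → (108.824,113.275) → (120.967,135.190) → (122.748,139.447)

[4] `<path>` quadratic bezier, #ff8800→score S583 F1525: (89.895,52.838) → (86.364,78.150) → (88.067,89.394) → (95.003,86.569)

G21
G90
G00 X40.833 Y128.463
M3 S583
G01 X76.933 Y123.209 F1525
G01 X124.668 Y137.521
G01 X146.022 Y134.673
M5
G00 X44.854 Y104.209
M3 S583
G01 X73.329 Y118.957 F1525
G01 X108.962 Y134.758
G01 X151.753 Y151.613
M5
G00 X92.165 Y86.926
M3 S583
G01 X108.824 Y113.275 F1525
G01 X120.967 Y135.190
G01 X122.748 Y139.447
M5
G00 X89.895 Y52.838
M3 S583
G01 X86.364 Y78.150 F1525
G01 X88.067 Y89.394
G01 X95.003 Y86.569
M5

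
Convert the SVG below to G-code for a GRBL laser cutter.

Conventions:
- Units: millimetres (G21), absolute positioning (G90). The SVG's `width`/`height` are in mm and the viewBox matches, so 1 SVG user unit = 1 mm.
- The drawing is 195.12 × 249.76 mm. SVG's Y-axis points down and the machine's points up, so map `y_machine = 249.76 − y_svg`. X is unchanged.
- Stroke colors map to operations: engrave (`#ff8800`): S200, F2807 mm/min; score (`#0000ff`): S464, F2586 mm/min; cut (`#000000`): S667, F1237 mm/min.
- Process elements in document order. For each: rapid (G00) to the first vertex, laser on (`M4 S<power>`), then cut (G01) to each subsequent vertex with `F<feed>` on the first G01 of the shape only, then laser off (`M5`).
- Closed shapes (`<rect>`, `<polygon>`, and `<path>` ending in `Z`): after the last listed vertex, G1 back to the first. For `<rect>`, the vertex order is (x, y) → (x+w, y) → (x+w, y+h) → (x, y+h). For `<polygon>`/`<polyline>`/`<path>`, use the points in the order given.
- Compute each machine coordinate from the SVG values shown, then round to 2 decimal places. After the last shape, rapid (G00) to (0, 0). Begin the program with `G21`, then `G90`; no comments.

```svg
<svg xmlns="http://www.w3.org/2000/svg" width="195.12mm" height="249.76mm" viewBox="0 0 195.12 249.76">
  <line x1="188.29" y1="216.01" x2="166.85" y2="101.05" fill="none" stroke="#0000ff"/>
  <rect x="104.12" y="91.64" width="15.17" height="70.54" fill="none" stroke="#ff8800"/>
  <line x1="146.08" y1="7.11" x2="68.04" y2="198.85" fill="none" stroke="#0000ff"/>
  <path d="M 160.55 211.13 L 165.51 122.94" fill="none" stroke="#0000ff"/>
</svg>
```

G21
G90
G00 X188.29 Y33.75
M4 S464
G01 X166.85 Y148.71 F2586
M5
G00 X104.12 Y158.12
M4 S200
G01 X119.29 Y158.12 F2807
G01 X119.29 Y87.58
G01 X104.12 Y87.58
G01 X104.12 Y158.12
M5
G00 X146.08 Y242.65
M4 S464
G01 X68.04 Y50.91 F2586
M5
G00 X160.55 Y38.63
M4 S464
G01 X165.51 Y126.82 F2586
M5
G00 X0.00 Y0.00

1 u = 1 mm; y_m = 249.76 − y.

[1] `<line>` line segment, #0000ff→score S464 F2586: (188.29,33.75) → (166.85,148.71)

[2] `<rect>` rectangle, #ff8800→engrave S200 F2807: (104.12,158.12) → (119.29,158.12) → (119.29,87.58) → (104.12,87.58) → (104.12,158.12) (closed)

[3] `<line>` line segment, #0000ff→score S464 F2586: (146.08,242.65) → (68.04,50.91)

[4] `<path>` line segment, #0000ff→score S464 F2586: (160.55,38.63) → (165.51,126.82)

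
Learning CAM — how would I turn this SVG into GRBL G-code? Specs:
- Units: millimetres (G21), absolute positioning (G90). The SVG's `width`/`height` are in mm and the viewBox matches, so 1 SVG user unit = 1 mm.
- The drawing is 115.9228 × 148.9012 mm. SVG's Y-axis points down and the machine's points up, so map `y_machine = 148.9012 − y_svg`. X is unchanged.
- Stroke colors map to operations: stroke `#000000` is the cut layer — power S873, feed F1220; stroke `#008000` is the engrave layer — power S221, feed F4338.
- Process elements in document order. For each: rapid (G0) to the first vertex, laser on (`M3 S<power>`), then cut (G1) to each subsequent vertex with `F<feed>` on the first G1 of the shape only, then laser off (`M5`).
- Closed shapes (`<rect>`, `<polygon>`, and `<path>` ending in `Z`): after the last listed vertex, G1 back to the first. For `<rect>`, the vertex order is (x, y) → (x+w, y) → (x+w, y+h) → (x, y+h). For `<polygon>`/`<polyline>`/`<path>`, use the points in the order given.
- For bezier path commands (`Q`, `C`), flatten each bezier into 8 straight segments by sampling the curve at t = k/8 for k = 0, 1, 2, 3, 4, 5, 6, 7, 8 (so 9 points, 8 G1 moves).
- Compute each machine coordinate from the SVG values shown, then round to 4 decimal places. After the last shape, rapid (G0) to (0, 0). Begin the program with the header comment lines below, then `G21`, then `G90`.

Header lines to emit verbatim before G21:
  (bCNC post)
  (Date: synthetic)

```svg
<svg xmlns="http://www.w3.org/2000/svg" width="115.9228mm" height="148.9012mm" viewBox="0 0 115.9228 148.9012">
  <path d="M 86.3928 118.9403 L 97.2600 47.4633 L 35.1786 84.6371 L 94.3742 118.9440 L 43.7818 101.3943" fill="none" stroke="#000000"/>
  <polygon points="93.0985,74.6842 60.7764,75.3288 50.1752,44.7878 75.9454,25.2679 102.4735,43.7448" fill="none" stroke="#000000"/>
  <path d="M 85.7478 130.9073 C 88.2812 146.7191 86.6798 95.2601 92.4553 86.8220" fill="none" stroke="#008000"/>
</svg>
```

(bCNC post)
(Date: synthetic)
G21
G90
G0 X86.3928 Y29.9609
M3 S873
G1 X97.2600 Y101.4379 F1220
G1 X35.1786 Y64.2641
G1 X94.3742 Y29.9572
G1 X43.7818 Y47.5069
M5
G0 X93.0985 Y74.2170
M3 S873
G1 X60.7764 Y73.5724 F1220
G1 X50.1752 Y104.1134
G1 X75.9454 Y123.6333
G1 X102.4735 Y105.1564
G1 X93.0985 Y74.2170
M5
G0 X85.7478 Y17.9939
M3 S221
G1 X86.5265 Y15.0024 F4338
G1 X87.0524 Y17.0250
G1 X87.4606 Y22.7693
G1 X87.8858 Y30.9428
G1 X88.4629 Y40.2531
G1 X89.3270 Y49.4075
G1 X90.6128 Y57.1137
G1 X92.4553 Y62.0792
M5
G0 X0.0000 Y0.0000

Since the viewBox matches the mm dimensions, user units are millimetres directly. The only transform is the Y-flip y_m = 148.9012 − y_svg.

Shape 1 is a open polyline drawn with `<path>`. Its stroke #000000 means cut at S873, F1220. After flipping Y the toolpath is (86.3928,29.9609) → (97.2600,101.4379) → (35.1786,64.2641) → (94.3742,29.9572) → (43.7818,47.5069).

Shape 2 is a regular polygon drawn with `<polygon>`. Its stroke #000000 means cut at S873, F1220. After flipping Y the toolpath is (93.0985,74.2170) → (60.7764,73.5724) → (50.1752,104.1134) → (75.9454,123.6333) → (102.4735,105.1564) → (93.0985,74.2170), returning to the start.

Shape 3 is a cubic bezier drawn with `<path>`. Its stroke #008000 means engrave at S221, F4338. After flipping Y the toolpath is (85.7478,17.9939) → (86.5265,15.0024) → (87.0524,17.0250) → (87.4606,22.7693) → (87.8858,30.9428) → (88.4629,40.2531) → (89.3270,49.4075) → (90.6128,57.1137) → (92.4553,62.0792).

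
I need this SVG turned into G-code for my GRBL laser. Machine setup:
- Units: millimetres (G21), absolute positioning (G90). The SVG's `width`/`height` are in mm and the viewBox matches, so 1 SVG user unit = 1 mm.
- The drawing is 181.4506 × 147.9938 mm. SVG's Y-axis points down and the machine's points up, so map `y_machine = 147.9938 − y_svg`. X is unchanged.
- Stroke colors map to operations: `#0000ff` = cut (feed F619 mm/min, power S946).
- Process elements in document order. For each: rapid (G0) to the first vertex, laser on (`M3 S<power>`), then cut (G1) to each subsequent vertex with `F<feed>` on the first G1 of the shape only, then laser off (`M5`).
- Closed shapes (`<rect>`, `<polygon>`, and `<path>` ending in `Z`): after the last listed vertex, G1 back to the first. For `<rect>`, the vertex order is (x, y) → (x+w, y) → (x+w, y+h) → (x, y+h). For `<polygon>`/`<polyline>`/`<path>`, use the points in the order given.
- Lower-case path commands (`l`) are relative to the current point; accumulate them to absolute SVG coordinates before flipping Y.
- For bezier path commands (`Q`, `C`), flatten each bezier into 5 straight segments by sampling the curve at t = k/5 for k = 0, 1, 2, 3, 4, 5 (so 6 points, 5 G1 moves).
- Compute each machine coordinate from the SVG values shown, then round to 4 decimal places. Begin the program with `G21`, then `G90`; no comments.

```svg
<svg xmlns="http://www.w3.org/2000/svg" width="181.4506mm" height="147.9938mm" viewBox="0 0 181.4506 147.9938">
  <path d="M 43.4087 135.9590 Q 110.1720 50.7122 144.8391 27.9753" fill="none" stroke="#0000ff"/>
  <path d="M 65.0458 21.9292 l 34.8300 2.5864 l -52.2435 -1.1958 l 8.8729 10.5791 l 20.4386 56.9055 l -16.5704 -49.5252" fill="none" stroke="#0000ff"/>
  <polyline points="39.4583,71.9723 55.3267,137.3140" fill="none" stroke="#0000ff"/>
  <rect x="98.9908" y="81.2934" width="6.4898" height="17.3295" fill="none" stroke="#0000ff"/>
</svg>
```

1 u = 1 mm; y_m = 147.9938 − y.

[1] `<path>` quadratic bezier, #0000ff→cut S946 F619: (43.4087,12.0348) → (68.8302,43.6331) → (91.6839,70.2307) → (111.9700,91.8274) → (129.6884,108.4233) → (144.8391,120.0185)

[2] `<path>` open polyline, #0000ff→cut S946 F619: (65.0458,126.0646) → (99.8758,123.4782) → (47.6323,124.6740) → (56.5052,114.0949) → (76.9438,57.1894) → (60.3734,106.7146)

[3] `<polyline>` line segment, #0000ff→cut S946 F619: (39.4583,76.0215) → (55.3267,10.6798)

[4] `<rect>` rectangle, #0000ff→cut S946 F619: (98.9908,66.7004) → (105.4806,66.7004) → (105.4806,49.3709) → (98.9908,49.3709) → (98.9908,66.7004) (closed)

G21
G90
G0 X43.4087 Y12.0348
M3 S946
G1 X68.8302 Y43.6331 F619
G1 X91.6839 Y70.2307
G1 X111.9700 Y91.8274
G1 X129.6884 Y108.4233
G1 X144.8391 Y120.0185
M5
G0 X65.0458 Y126.0646
M3 S946
G1 X99.8758 Y123.4782 F619
G1 X47.6323 Y124.6740
G1 X56.5052 Y114.0949
G1 X76.9438 Y57.1894
G1 X60.3734 Y106.7146
M5
G0 X39.4583 Y76.0215
M3 S946
G1 X55.3267 Y10.6798 F619
M5
G0 X98.9908 Y66.7004
M3 S946
G1 X105.4806 Y66.7004 F619
G1 X105.4806 Y49.3709
G1 X98.9908 Y49.3709
G1 X98.9908 Y66.7004
M5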